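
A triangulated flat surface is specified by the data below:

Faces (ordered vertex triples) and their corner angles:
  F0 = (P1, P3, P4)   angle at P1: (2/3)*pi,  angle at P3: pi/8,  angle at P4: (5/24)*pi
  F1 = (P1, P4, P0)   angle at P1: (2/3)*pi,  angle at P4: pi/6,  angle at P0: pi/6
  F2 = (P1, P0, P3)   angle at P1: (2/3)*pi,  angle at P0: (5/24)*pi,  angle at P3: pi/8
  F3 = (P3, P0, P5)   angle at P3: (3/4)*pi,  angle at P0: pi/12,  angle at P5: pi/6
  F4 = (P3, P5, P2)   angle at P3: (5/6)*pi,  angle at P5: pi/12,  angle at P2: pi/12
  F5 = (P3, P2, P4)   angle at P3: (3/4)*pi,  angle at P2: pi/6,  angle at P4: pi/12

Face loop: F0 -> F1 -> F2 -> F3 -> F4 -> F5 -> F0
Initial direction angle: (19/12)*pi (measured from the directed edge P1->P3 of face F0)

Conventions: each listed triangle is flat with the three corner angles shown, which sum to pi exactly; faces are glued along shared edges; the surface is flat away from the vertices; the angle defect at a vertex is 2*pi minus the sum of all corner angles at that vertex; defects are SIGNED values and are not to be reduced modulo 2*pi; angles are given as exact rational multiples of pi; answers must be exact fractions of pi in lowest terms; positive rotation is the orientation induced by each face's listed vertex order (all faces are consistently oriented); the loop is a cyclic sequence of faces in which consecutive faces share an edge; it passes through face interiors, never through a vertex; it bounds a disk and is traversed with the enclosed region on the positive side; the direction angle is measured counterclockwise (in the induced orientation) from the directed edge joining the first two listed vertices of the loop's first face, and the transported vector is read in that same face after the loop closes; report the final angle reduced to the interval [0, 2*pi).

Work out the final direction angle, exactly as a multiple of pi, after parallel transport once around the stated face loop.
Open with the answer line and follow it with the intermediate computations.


Answer: final direction angle = pi

enclosed vertex P1: corner angles sum to 2*pi, defect = 2*pi - 2*pi = 0
enclosed vertex P3: corner angles sum to (31/12)*pi, defect = 2*pi - (31/12)*pi = (-7/12)*pi
final direction = starting direction + enclosed defect total, reduced mod 2*pi (induced orientation)
final angle = (19/12)*pi - (7/12)*pi = pi (mod 2*pi)


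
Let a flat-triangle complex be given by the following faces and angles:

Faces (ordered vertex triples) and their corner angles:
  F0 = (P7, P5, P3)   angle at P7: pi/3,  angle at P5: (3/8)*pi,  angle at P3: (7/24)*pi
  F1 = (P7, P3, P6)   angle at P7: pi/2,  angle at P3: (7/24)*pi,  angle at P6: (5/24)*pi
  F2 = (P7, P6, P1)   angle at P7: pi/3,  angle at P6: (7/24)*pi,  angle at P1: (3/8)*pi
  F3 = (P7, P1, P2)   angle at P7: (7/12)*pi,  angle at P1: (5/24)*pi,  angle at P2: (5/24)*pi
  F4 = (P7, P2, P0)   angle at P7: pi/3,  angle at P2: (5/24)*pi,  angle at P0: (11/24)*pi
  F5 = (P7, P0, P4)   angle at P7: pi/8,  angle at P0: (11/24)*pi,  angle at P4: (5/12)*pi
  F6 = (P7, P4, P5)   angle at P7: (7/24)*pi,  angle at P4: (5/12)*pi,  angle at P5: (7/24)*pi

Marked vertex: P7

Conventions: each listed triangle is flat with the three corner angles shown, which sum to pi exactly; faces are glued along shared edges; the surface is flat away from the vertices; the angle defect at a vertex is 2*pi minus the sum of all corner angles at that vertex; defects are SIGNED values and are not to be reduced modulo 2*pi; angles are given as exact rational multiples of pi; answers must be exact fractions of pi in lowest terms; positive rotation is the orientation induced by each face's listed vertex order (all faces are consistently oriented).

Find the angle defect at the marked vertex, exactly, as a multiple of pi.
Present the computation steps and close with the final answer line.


Sum of corner angles at P7: (5/2)*pi
defect = 2*pi - (5/2)*pi

Answer: defect(P7) = -pi/2


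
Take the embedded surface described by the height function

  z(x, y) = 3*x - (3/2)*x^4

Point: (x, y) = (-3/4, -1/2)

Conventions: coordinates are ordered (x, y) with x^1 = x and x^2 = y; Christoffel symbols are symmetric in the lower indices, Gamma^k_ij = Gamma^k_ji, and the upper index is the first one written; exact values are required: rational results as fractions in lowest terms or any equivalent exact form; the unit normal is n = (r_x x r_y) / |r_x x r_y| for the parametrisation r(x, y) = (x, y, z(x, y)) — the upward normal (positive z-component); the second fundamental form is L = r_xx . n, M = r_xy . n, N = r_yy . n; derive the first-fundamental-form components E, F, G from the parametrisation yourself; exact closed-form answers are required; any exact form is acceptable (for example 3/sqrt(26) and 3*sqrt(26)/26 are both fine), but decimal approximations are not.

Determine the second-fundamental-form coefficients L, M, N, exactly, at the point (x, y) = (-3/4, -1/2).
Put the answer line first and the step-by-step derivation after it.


Answer: L = -324*sqrt(32353)/32353, M = 0, N = 0

z_x = 177/32, z_y = 0, z_xx = -81/8, z_xy = 0, z_yy = 0
E = 32353/1024, F = 0, G = 1; answer radicand W^2 = 32353/1024
unnormalised second-form numerators: l = -81/8, m = 0, n = 0; L = l/sqrt(32353/1024), and similarly M = m/sqrt(W^2), N = n/sqrt(W^2)


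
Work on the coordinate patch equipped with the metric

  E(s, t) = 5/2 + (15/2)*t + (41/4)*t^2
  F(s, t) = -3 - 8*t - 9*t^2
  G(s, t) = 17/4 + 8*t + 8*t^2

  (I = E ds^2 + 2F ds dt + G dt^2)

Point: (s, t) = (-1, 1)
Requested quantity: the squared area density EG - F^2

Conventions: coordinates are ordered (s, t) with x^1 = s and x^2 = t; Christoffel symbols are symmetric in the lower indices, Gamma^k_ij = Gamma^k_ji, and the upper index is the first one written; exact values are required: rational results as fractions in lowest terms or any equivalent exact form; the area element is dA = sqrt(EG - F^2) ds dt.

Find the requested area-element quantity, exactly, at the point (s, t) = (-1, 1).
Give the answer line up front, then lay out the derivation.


Answer: EG - F^2 = 161/16

E = 81/4, F = -20, G = 81/4; EG - F^2 = 161/16


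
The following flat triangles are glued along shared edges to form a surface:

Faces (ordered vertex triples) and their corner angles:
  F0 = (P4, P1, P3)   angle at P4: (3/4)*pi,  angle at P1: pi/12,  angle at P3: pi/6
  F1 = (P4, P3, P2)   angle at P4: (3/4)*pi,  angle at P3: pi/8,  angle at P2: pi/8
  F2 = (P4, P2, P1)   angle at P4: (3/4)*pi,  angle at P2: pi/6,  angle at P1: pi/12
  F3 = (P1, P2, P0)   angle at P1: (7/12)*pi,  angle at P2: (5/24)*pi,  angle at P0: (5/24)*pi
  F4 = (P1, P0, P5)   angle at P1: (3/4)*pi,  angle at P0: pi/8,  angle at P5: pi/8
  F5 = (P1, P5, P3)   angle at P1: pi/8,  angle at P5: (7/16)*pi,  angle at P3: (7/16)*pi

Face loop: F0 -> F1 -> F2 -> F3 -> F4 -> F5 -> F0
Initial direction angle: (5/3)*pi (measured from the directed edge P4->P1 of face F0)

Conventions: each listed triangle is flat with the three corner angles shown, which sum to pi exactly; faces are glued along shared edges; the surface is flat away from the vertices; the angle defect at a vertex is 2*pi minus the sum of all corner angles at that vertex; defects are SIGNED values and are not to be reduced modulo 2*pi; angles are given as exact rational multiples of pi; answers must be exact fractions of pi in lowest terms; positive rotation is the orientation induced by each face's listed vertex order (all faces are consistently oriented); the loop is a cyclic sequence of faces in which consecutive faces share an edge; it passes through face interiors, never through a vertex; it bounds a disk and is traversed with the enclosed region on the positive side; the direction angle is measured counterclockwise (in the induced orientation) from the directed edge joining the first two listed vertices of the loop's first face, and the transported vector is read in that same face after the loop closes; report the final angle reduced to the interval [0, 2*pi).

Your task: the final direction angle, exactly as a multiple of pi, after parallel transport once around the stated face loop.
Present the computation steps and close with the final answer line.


enclosed vertex P1: corner angles sum to (13/8)*pi, defect = 2*pi - (13/8)*pi = (3/8)*pi
enclosed vertex P4: corner angles sum to (9/4)*pi, defect = 2*pi - (9/4)*pi = -pi/4
by Gauss-Bonnet the loop rotates the vector by the enclosed defect sum (positive orientation, mod 2*pi)
final angle = (5/3)*pi + pi/8 = (43/24)*pi (mod 2*pi)

Answer: final direction angle = (43/24)*pi


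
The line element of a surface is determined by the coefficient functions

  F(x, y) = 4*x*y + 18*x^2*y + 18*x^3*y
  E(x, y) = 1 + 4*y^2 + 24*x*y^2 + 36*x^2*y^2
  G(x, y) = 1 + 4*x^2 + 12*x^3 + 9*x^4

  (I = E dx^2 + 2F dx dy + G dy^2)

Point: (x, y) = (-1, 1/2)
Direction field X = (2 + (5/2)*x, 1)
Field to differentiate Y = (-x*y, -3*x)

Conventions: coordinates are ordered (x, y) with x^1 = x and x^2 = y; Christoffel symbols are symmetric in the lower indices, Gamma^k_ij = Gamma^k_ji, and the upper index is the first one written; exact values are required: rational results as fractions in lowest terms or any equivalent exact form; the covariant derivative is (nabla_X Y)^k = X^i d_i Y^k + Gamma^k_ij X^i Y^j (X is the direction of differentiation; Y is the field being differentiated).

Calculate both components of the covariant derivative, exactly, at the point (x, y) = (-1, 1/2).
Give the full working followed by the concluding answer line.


E = 5, F = -2, G = 2 at the point
E_x = -12, E_y = 16, F_x = 11, F_y = -4, G_x = -8, G_y = 0
EG - F^2 = 6;  g^inv = (1/6) * [[2, 2], [2, 5]]
first-kind symbols [ij,l] = (1/2)(d_i g_jl + d_j g_il - d_l g_ij): [xx,x] = E_x/2 = -6, [xx,y] = F_x - E_y/2 = 3, [xy,x] = E_y/2 = 8, [xy,y] = G_x/2 = -4, [yy,x] = F_y - G_x/2 = 0, [yy,y] = G_y/2 = 0
Gamma^x_ij = (G*[ij,x] - F*[ij,y])/(EG - F^2), Gamma^y_ij = (E*[ij,y] - F*[ij,x])/(EG - F^2)
Gamma_xxx = -1, Gamma_xxy = 4/3, Gamma_xyy = 0, Gamma_yxx = 1/2, Gamma_yxy = -2/3, Gamma_yyy = 0
X = (-1/2, 1), Y = (1/2, 3) at the point

Answer: (nabla_X Y)^x = 1/6, (nabla_X Y)^y = 49/24


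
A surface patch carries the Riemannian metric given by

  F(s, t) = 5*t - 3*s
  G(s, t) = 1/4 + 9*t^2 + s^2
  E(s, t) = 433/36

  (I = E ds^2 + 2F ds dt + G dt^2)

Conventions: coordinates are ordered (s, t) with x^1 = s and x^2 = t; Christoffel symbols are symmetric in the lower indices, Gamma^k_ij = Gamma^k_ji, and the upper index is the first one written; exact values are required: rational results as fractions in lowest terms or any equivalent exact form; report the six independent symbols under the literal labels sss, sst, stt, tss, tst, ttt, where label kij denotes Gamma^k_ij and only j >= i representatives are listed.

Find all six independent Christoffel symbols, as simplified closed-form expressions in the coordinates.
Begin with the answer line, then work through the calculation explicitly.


Answer: Gamma_sss = (-1296*s + 2160*t)/(436*s^2 + 4320*s*t + 11988*t^2 + 433), Gamma_sst = (432*s^2 - 720*s*t)/(436*s^2 + 4320*s*t + 11988*t^2 + 433), Gamma_stt = (-144*s^3 + 720*s^2 - 1296*s*t^2 + 3888*s*t - 36*s + 180)/(436*s^2 + 4320*s*t + 11988*t^2 + 433), Gamma_tss = -5196/(436*s^2 + 4320*s*t + 11988*t^2 + 433), Gamma_tst = 1732*s/(436*s^2 + 4320*s*t + 11988*t^2 + 433), Gamma_ttt = (-432*s^2 + 720*s*t + 2160*s + 11988*t)/(436*s^2 + 4320*s*t + 11988*t^2 + 433)

E = 433/36; F = 5*t - 3*s; G = 1/4 + 9*t^2 + s^2
Gamma^k_ij = (1/2) g^{kl} (d_i g_jl + d_j g_il - d_l g_ij), with g^inv = (1/(EG-F^2)) [[G, -F], [-F, E]]
first partials: E_s = 0, E_t = 0, F_s = -3, F_t = 5, G_s = 2*s, G_t = 18*t
D = EG - F^2 = 433/144 + (333/4)*t^2 + 30*s*t + (109/36)*s^2
expanded: Gamma^s_ss = (G E_s - 2F F_s + F E_t)/(2D), Gamma^s_st = (G E_t - F G_s)/(2D), Gamma^s_tt = (2G F_t - G G_s - F G_t)/(2D), Gamma^t_ss = (2E F_s - E E_t - F E_s)/(2D), Gamma^t_st = (E G_s - F E_t)/(2D), Gamma^t_tt = (E G_t - 2F F_t + F G_s)/(2D); substitute and cancel common factors


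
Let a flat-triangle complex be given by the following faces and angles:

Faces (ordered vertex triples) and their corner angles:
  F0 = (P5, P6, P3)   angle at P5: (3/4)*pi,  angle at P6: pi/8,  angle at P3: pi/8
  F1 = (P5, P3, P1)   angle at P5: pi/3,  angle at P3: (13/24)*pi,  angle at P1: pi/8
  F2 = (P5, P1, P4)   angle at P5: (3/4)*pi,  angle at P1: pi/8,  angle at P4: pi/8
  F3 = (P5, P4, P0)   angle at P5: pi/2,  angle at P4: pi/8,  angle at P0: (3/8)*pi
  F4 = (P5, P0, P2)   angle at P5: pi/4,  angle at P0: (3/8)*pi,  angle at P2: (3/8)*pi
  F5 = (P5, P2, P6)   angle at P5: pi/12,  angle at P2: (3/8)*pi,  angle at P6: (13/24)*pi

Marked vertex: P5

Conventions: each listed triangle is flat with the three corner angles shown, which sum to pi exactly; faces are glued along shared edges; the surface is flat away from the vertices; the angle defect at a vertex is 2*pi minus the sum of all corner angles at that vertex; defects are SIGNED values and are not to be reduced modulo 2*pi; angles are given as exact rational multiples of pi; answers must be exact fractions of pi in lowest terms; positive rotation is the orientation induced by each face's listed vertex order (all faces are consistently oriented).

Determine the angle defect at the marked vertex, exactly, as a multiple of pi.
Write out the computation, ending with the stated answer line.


Sum of corner angles at P5: (8/3)*pi
defect = 2*pi - (8/3)*pi

Answer: defect(P5) = (-2/3)*pi


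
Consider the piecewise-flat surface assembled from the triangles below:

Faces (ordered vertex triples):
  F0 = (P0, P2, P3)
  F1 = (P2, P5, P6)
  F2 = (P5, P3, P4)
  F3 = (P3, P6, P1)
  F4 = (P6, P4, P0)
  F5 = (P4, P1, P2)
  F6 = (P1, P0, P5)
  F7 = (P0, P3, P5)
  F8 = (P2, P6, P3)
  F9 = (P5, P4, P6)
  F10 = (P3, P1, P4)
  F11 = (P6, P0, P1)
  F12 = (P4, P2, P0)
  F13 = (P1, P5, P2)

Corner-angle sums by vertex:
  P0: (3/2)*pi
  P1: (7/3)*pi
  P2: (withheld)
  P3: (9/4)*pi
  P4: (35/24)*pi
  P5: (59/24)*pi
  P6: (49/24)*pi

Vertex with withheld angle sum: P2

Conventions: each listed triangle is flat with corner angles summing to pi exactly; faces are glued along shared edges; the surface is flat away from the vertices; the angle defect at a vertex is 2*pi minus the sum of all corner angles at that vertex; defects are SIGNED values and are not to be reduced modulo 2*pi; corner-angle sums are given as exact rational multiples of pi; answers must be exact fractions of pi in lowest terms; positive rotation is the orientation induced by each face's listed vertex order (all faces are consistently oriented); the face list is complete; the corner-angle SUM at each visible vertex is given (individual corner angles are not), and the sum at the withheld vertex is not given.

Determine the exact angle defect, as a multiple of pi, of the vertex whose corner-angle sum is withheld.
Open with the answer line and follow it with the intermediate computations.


Answer: defect(P2) = pi/24

V = 7, E = 21, F = 14; chi = V - E + F = 0
Gauss-Bonnet: total defect = 2*pi*chi = 0; visible defects sum to -pi/24


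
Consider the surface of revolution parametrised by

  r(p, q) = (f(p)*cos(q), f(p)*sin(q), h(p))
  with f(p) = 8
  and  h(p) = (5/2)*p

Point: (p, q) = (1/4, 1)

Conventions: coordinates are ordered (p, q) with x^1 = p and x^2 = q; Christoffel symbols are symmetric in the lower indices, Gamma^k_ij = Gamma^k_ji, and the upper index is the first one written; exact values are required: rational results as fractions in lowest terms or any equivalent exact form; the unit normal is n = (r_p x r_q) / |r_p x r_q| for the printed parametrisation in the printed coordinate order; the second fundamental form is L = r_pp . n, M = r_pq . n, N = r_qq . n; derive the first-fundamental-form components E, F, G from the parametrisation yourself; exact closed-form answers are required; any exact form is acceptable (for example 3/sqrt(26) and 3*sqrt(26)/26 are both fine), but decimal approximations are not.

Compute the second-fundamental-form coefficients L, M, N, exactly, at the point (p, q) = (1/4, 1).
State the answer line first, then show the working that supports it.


Answer: L = 0, M = 0, N = 8

f = 8, f' = 0, f'' = 0, h' = 5/2, h'' = 0
E = 25/4, F = 0, G = 64; answer radicand W^2 = 25/4
unnormalised second-form numerators: l = 0, m = 0, n = 20; L = l/sqrt(25/4), and similarly M = m/sqrt(W^2), N = n/sqrt(W^2)


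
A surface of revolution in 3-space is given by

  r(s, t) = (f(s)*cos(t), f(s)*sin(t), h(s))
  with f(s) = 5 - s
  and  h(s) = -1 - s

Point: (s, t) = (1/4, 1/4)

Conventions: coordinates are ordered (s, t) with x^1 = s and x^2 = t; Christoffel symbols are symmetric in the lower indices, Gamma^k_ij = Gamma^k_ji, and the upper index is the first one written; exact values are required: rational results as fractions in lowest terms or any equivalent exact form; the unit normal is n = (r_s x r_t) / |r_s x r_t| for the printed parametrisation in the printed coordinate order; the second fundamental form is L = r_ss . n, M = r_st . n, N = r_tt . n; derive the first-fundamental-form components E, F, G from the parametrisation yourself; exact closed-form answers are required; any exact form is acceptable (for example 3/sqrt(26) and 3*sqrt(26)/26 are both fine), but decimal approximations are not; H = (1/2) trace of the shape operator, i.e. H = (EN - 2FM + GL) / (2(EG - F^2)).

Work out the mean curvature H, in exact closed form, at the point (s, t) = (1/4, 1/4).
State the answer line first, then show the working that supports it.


Answer: H = -sqrt(2)/19

f = 19/4, f' = -1, f'' = 0, h' = -1, h'' = 0
E = 2, F = 0, G = 361/16; answer radicand W^2 = 2
unnormalised second-form numerators: l = 0, m = 0, n = -19/4; L = l/sqrt(2), and similarly M = m/sqrt(W^2), N = n/sqrt(W^2)
H = (E*n - 2*F*m + G*l) / (2*(EG - F^2)*sqrt(W^2)); E*n - 2*F*m + G*l = -19/2, EG - F^2 = 361/8, so H = (-2/19)/sqrt(2)


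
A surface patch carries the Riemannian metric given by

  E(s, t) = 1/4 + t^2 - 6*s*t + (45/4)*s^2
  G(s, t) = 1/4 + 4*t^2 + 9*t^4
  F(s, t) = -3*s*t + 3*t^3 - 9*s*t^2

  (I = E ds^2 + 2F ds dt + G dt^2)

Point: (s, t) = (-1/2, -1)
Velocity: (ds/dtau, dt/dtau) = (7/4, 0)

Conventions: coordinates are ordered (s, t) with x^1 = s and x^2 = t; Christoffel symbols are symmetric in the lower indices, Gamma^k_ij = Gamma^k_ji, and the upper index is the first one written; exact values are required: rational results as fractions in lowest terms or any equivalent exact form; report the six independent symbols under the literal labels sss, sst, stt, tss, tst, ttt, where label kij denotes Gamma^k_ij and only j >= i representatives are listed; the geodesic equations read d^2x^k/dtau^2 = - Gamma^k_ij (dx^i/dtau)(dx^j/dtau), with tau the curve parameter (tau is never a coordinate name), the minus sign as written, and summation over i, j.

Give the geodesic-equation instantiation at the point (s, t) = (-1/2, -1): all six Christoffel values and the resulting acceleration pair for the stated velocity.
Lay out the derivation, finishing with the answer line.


E = 17/16, F = 0, G = 53/4 at the point
E_s = -21/4, E_t = 1, F_s = -6, F_t = 3/2, G_s = 0, G_t = -44
EG - F^2 = 901/64;  g^inv = (64/901) * [[53/4, 0], [0, 17/16]]
first-kind symbols [ij,l] = (1/2)(d_i g_jl + d_j g_il - d_l g_ij): [ss,s] = E_s/2 = -21/8, [ss,t] = F_s - E_t/2 = -13/2, [st,s] = E_t/2 = 1/2, [st,t] = G_s/2 = 0, [tt,s] = F_t - G_s/2 = 3/2, [tt,t] = G_t/2 = -22
Gamma^s_ij = (G*[ij,s] - F*[ij,t])/(EG - F^2), Gamma^t_ij = (E*[ij,t] - F*[ij,s])/(EG - F^2)
Gamma_sss = -42/17, Gamma_sst = 8/17, Gamma_stt = 24/17, Gamma_tss = -26/53, Gamma_tst = 0, Gamma_ttt = -88/53
d^2s/dtau^2 = -(Gamma_sss*(7/4)^2 + 2*Gamma_sst*(7/4)*(0) + Gamma_stt*(0)^2) = 1029/136
d^2t/dtau^2 = -(Gamma_tss*(7/4)^2 + 2*Gamma_tst*(7/4)*(0) + Gamma_ttt*(0)^2) = 637/424

Answer: Gamma_sss = -42/17, Gamma_sst = 8/17, Gamma_stt = 24/17, Gamma_tss = -26/53, Gamma_tst = 0, Gamma_ttt = -88/53; accelerations (d^2s/dtau^2, d^2t/dtau^2) = (1029/136, 637/424)


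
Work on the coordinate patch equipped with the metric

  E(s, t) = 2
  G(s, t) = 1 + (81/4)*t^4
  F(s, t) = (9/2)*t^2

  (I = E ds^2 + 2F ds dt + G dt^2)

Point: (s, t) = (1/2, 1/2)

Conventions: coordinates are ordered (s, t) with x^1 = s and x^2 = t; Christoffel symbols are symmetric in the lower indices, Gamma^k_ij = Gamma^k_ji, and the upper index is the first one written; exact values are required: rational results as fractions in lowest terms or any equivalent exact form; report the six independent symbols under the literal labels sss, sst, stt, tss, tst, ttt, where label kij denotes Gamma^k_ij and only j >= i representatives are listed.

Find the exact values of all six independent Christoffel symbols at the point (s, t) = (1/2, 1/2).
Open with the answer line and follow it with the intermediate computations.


Answer: Gamma_sss = 0, Gamma_sst = 0, Gamma_stt = 288/209, Gamma_tss = 0, Gamma_tst = 0, Gamma_ttt = 324/209

E = 2, F = 9/8, G = 145/64 at the point
E_s = 0, E_t = 0, F_s = 0, F_t = 9/2, G_s = 0, G_t = 81/8
EG - F^2 = 209/64;  g^inv = (64/209) * [[145/64, -9/8], [-9/8, 2]]
first-kind symbols [ij,l] = (1/2)(d_i g_jl + d_j g_il - d_l g_ij): [ss,s] = E_s/2 = 0, [ss,t] = F_s - E_t/2 = 0, [st,s] = E_t/2 = 0, [st,t] = G_s/2 = 0, [tt,s] = F_t - G_s/2 = 9/2, [tt,t] = G_t/2 = 81/16
Gamma^s_ij = (G*[ij,s] - F*[ij,t])/(EG - F^2), Gamma^t_ij = (E*[ij,t] - F*[ij,s])/(EG - F^2)


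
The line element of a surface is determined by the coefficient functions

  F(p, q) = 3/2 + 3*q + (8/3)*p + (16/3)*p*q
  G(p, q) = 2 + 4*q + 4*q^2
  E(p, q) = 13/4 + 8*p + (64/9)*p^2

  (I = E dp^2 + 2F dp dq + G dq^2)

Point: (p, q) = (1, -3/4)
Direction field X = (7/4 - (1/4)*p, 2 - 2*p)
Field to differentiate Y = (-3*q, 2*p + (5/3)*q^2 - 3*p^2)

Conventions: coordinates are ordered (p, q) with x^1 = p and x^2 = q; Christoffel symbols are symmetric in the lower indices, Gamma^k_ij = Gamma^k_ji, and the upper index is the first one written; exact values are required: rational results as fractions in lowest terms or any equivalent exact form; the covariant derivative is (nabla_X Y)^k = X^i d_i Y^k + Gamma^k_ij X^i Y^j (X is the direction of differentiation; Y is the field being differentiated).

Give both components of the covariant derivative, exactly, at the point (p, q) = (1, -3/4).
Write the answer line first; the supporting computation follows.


Answer: (nabla_X Y)^p = 135/67, (nabla_X Y)^q = -2091/335

E = 661/36, F = -25/12, G = 5/4 at the point
E_p = 200/9, E_q = 0, F_p = -4/3, F_q = 25/3, G_p = 0, G_q = -2
EG - F^2 = 335/18;  g^inv = (18/335) * [[5/4, 25/12], [25/12, 661/36]]
first-kind symbols [ij,l] = (1/2)(d_i g_jl + d_j g_il - d_l g_ij): [pp,p] = E_p/2 = 100/9, [pp,q] = F_p - E_q/2 = -4/3, [pq,p] = E_q/2 = 0, [pq,q] = G_p/2 = 0, [qq,p] = F_q - G_p/2 = 25/3, [qq,q] = G_q/2 = -1
Gamma^p_ij = (G*[ij,p] - F*[ij,q])/(EG - F^2), Gamma^q_ij = (E*[ij,q] - F*[ij,p])/(EG - F^2)
Gamma_ppp = 40/67, Gamma_ppq = 0, Gamma_pqq = 30/67, Gamma_qpp = -24/335, Gamma_qpq = 0, Gamma_qqq = -18/335
X = (3/2, 0), Y = (9/4, -1/16) at the point


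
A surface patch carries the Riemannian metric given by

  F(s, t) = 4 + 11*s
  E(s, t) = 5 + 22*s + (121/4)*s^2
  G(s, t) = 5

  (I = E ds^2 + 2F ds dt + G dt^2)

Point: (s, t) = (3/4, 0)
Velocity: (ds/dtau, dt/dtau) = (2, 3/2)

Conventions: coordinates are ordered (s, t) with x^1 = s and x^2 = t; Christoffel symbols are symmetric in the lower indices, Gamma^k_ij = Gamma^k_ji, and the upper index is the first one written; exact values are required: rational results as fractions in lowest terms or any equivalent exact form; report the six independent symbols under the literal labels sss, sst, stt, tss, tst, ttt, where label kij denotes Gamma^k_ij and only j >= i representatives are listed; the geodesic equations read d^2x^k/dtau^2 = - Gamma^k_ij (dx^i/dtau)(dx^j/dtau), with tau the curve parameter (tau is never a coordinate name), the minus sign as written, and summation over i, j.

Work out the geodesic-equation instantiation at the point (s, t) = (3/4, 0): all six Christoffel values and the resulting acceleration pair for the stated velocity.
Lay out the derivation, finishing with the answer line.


E = 2465/64, F = 49/4, G = 5 at the point
E_s = 539/8, E_t = 0, F_s = 11, F_t = 0, G_s = 0, G_t = 0
EG - F^2 = 2721/64;  g^inv = (64/2721) * [[5, -49/4], [-49/4, 2465/64]]
first-kind symbols [ij,l] = (1/2)(d_i g_jl + d_j g_il - d_l g_ij): [ss,s] = E_s/2 = 539/16, [ss,t] = F_s - E_t/2 = 11, [st,s] = E_t/2 = 0, [st,t] = G_s/2 = 0, [tt,s] = F_t - G_s/2 = 0, [tt,t] = G_t/2 = 0
Gamma^s_ij = (G*[ij,s] - F*[ij,t])/(EG - F^2), Gamma^t_ij = (E*[ij,t] - F*[ij,s])/(EG - F^2)
Gamma_sss = 2156/2721, Gamma_sst = 0, Gamma_stt = 0, Gamma_tss = 704/2721, Gamma_tst = 0, Gamma_ttt = 0
d^2s/dtau^2 = -(Gamma_sss*(2)^2 + 2*Gamma_sst*(2)*(3/2) + Gamma_stt*(3/2)^2) = -8624/2721
d^2t/dtau^2 = -(Gamma_tss*(2)^2 + 2*Gamma_tst*(2)*(3/2) + Gamma_ttt*(3/2)^2) = -2816/2721

Answer: Gamma_sss = 2156/2721, Gamma_sst = 0, Gamma_stt = 0, Gamma_tss = 704/2721, Gamma_tst = 0, Gamma_ttt = 0; accelerations (d^2s/dtau^2, d^2t/dtau^2) = (-8624/2721, -2816/2721)


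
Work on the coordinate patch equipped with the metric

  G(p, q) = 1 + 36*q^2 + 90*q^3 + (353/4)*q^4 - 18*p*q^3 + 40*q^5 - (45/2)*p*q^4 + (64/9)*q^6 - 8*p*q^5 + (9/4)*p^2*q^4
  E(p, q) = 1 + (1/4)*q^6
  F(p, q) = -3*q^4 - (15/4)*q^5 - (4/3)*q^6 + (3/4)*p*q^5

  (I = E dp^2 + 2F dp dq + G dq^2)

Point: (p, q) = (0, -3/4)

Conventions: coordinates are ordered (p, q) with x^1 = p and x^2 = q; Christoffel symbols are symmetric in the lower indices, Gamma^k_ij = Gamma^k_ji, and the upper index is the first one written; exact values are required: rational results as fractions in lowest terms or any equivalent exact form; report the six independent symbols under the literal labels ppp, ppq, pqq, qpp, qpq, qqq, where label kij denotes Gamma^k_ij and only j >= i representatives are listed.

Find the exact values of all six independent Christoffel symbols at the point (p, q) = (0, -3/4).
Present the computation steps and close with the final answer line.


E = 17113/16384, F = -1215/4096, G = 3049/1024 at the point
E_p = 0, E_q = -729/2048, F_p = -729/4096, F_q = 1053/1024, G_p = 1215/512, G_q = 135/64
EG - F^2 = 49513/16384;  g^inv = (16384/49513) * [[3049/1024, 1215/4096], [1215/4096, 17113/16384]]
first-kind symbols [ij,l] = (1/2)(d_i g_jl + d_j g_il - d_l g_ij): [pp,p] = E_p/2 = 0, [pp,q] = F_p - E_q/2 = 0, [pq,p] = E_q/2 = -729/4096, [pq,q] = G_p/2 = 1215/1024, [qq,p] = F_q - G_p/2 = -81/512, [qq,q] = G_q/2 = 135/128
Gamma^p_ij = (G*[ij,p] - F*[ij,q])/(EG - F^2), Gamma^q_ij = (E*[ij,q] - F*[ij,p])/(EG - F^2)

Answer: Gamma_ppp = 0, Gamma_ppq = -2916/49513, Gamma_pqq = -2592/49513, Gamma_qpp = 0, Gamma_qpq = 19440/49513, Gamma_qqq = 17280/49513


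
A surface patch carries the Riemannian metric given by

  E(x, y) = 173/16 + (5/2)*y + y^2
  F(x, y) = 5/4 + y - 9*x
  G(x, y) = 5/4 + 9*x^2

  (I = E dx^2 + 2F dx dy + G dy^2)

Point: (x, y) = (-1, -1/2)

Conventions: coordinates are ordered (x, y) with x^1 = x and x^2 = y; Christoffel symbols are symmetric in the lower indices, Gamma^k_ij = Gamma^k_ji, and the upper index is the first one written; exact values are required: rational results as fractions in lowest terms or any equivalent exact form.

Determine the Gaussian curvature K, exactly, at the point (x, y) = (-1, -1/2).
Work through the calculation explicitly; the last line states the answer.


E = 157/16, F = 39/4, G = 41/4, EG - F^2 = 353/64 at the point
E_x = 0, E_y = 3/2, F_x = -9, F_y = 1, G_x = -18, G_y = 0
E_yy = 2, F_xy = 0, G_xx = 18
Brioschi: K = (det M1 - det M2) / (EG - F^2)^2 with the standard first/second-derivative matrices M1, M2.
M1 = [[-E_yy/2 + F_xy - G_xx/2, E_x/2, F_x - E_y/2], [F_y - G_x/2, E, F], [G_y/2, F, G]] = [[-10, 0, -39/4], [10, 157/16, 39/4], [0, 39/4, 41/4]]; det M1 = -32185/32
M2 = [[0, E_y/2, G_x/2], [E_y/2, E, F], [G_x/2, F, G]] = [[0, 3/4, -9], [3/4, 157/16, 39/4], [-9, 39/4, 41/4]]; det M2 = -59661/64
det M1 - det M2 = -4709/64; K = -4709/64 / (353/64)^2 = -301376/124609

Answer: K = -301376/124609


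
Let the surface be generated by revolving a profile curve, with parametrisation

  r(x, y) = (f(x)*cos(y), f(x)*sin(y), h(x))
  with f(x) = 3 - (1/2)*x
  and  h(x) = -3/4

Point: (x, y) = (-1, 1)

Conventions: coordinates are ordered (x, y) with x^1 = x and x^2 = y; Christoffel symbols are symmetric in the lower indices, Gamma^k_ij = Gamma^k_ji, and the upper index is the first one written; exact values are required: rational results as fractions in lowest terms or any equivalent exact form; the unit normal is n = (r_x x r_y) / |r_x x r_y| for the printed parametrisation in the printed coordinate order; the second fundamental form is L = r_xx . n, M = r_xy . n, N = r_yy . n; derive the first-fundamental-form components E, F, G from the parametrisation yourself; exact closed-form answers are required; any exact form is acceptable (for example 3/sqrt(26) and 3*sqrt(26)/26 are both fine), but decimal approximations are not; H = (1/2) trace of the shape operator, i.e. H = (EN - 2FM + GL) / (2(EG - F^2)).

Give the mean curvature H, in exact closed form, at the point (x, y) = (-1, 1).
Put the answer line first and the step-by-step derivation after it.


Answer: H = 0

f = 7/2, f' = -1/2, f'' = 0, h' = 0, h'' = 0
E = 1/4, F = 0, G = 49/4; answer radicand W^2 = 1/4
unnormalised second-form numerators: l = 0, m = 0, n = 0; L = l/sqrt(1/4), and similarly M = m/sqrt(W^2), N = n/sqrt(W^2)
H = (E*n - 2*F*m + G*l) / (2*(EG - F^2)*sqrt(W^2)); E*n - 2*F*m + G*l = 0, EG - F^2 = 49/16, so H = (0)/sqrt(1/4)


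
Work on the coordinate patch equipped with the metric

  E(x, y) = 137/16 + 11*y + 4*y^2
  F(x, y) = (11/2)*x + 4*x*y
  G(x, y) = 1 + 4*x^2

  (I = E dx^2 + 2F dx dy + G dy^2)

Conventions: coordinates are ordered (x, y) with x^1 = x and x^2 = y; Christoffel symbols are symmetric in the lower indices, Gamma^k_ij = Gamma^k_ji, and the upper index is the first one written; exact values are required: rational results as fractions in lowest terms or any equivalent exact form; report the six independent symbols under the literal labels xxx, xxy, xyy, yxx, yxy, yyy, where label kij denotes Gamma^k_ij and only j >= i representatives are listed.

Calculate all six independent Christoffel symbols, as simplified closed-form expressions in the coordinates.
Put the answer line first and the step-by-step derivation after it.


Answer: Gamma_xxx = 0, Gamma_xxy = (64*y + 88)/(64*x^2 + 64*y^2 + 176*y + 137), Gamma_xyy = 0, Gamma_yxx = 0, Gamma_yxy = 64*x/(64*x^2 + 64*y^2 + 176*y + 137), Gamma_yyy = 0

E = 137/16 + 11*y + 4*y^2; F = (11/2)*x + 4*x*y; G = 1 + 4*x^2
Gamma^k_ij = (1/2) g^{kl} (d_i g_jl + d_j g_il - d_l g_ij), with g^inv = (1/(EG-F^2)) [[G, -F], [-F, E]]
first partials: E_x = 0, E_y = 11 + 8*y, F_x = 11/2 + 4*y, F_y = 4*x, G_x = 8*x, G_y = 0
D = EG - F^2 = 137/16 + 11*y + 4*y^2 + 4*x^2
expanded: Gamma^x_xx = (G E_x - 2F F_x + F E_y)/(2D), Gamma^x_xy = (G E_y - F G_x)/(2D), Gamma^x_yy = (2G F_y - G G_x - F G_y)/(2D), Gamma^y_xx = (2E F_x - E E_y - F E_x)/(2D), Gamma^y_xy = (E G_x - F E_y)/(2D), Gamma^y_yy = (E G_y - 2F F_y + F G_x)/(2D); substitute and cancel common factors


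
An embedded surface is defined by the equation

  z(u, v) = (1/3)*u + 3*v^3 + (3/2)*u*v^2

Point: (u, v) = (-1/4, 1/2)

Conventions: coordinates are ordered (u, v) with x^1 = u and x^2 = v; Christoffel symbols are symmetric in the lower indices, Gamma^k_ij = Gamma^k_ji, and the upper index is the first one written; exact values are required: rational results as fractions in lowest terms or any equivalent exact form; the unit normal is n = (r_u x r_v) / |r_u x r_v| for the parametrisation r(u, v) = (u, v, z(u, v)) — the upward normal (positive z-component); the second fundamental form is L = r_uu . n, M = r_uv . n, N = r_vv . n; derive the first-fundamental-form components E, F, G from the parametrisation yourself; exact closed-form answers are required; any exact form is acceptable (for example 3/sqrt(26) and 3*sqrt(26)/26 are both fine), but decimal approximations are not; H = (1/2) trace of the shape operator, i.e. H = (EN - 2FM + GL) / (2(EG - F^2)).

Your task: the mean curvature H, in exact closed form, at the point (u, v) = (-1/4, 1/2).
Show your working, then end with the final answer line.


z_u = 17/24, z_v = 15/8, z_uu = 0, z_uv = 3/2, z_vv = 33/4
E = 865/576, F = 85/64, G = 289/64; answer radicand W^2 = 1445/288
unnormalised second-form numerators: l = 0, m = 3/2, n = 33/4; L = l/sqrt(1445/288), and similarly M = m/sqrt(W^2), N = n/sqrt(W^2)
H = (E*n - 2*F*m + G*l) / (2*(EG - F^2)*sqrt(W^2)); E*n - 2*F*m + G*l = 6455/768, EG - F^2 = 1445/288, so H = (3873/4624)/sqrt(1445/288)

Answer: H = 11619*sqrt(10)/98260


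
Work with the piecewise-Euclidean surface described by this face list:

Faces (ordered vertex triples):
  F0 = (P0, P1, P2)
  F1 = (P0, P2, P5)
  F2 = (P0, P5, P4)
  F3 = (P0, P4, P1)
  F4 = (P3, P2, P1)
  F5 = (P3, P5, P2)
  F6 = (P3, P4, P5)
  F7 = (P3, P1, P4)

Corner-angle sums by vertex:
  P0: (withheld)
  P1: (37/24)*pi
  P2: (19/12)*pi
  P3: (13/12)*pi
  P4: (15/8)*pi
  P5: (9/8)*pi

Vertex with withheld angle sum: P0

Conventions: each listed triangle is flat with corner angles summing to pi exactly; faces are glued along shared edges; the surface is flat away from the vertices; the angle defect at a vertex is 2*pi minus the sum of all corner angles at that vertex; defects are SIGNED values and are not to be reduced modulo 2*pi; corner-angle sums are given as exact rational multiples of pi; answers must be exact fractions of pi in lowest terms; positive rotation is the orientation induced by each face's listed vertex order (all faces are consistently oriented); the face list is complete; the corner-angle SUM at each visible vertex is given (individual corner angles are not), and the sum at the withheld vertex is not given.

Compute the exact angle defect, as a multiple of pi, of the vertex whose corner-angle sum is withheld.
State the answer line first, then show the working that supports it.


Answer: defect(P0) = (29/24)*pi

V = 6, E = 12, F = 8; chi = V - E + F = 2
Gauss-Bonnet: total defect = 2*pi*chi = 4*pi; visible defects sum to (67/24)*pi


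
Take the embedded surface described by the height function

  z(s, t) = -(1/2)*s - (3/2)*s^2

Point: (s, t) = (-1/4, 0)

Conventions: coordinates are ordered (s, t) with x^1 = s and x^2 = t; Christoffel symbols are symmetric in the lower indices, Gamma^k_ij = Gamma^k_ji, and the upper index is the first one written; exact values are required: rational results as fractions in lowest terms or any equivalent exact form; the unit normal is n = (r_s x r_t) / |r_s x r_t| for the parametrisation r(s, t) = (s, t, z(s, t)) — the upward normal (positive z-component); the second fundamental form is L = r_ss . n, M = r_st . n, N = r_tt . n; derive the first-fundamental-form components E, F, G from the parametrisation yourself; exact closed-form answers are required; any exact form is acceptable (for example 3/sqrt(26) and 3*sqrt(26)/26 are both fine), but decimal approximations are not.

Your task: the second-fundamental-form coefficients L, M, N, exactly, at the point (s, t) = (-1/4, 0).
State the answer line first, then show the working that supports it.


Answer: L = -12*sqrt(17)/17, M = 0, N = 0

z_s = 1/4, z_t = 0, z_ss = -3, z_st = 0, z_tt = 0
E = 17/16, F = 0, G = 1; answer radicand W^2 = 17/16
unnormalised second-form numerators: l = -3, m = 0, n = 0; L = l/sqrt(17/16), and similarly M = m/sqrt(W^2), N = n/sqrt(W^2)


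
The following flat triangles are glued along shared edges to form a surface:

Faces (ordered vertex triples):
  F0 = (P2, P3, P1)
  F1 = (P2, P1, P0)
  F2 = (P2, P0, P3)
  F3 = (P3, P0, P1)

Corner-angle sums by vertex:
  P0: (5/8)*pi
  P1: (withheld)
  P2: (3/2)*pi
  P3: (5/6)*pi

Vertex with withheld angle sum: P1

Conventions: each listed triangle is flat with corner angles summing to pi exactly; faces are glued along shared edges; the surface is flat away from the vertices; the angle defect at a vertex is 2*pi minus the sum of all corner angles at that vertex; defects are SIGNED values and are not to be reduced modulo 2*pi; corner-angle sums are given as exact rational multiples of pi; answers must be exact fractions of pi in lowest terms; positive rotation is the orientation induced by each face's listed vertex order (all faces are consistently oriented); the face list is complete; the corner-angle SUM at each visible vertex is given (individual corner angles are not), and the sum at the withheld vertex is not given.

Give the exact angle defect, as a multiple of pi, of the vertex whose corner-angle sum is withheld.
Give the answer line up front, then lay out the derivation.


Answer: defect(P1) = (23/24)*pi

V = 4, E = 6, F = 4; chi = V - E + F = 2
Gauss-Bonnet: total defect = 2*pi*chi = 4*pi; visible defects sum to (73/24)*pi


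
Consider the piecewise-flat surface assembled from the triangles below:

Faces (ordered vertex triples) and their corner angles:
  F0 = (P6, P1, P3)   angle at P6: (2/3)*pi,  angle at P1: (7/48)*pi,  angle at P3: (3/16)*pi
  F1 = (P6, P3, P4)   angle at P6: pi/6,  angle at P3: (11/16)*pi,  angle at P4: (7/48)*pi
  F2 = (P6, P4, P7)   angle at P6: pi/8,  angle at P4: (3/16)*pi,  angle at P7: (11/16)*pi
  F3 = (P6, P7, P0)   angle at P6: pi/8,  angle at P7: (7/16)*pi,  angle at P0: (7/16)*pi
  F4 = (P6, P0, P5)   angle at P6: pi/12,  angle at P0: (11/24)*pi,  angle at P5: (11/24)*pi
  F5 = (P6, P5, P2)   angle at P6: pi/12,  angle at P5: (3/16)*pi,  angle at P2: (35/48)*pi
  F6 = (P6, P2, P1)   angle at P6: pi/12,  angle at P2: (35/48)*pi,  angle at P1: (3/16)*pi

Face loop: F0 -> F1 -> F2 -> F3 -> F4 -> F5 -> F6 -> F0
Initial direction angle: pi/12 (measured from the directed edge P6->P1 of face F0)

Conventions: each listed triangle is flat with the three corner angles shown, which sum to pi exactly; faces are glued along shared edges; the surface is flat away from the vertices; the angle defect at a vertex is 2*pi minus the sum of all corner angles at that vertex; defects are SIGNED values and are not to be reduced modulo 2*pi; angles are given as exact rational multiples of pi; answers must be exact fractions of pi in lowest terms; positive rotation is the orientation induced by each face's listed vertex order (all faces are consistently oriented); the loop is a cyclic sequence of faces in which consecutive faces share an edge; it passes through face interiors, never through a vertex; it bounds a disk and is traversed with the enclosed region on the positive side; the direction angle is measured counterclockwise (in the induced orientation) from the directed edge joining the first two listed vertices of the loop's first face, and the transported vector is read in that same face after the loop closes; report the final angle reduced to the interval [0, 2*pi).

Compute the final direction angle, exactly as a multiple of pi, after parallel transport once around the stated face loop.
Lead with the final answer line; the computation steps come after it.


Answer: final direction angle = (3/4)*pi

enclosed vertex P6: corner angles sum to (4/3)*pi, defect = 2*pi - (4/3)*pi = (2/3)*pi
the rotation equals the total enclosed defect, so the final angle is initial + defects (mod 2*pi)
final angle = pi/12 + (2/3)*pi = (3/4)*pi (mod 2*pi)


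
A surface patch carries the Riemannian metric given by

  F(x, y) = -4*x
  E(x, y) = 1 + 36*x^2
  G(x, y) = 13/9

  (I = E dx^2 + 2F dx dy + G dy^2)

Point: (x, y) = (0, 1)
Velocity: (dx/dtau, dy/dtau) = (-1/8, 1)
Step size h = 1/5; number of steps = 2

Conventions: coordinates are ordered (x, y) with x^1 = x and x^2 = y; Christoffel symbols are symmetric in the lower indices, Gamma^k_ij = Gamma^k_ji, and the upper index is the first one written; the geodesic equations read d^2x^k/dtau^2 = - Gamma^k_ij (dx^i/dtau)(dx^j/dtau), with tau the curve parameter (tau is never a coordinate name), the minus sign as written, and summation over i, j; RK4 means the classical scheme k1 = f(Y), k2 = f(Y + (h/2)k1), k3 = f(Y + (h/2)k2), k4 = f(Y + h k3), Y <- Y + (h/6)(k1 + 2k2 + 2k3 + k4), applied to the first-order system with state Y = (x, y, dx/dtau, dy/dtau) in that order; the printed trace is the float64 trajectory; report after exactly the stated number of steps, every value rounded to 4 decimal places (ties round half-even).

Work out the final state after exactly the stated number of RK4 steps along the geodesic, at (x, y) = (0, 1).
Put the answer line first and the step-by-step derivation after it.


Answer: x = -0.0495, y = 1.4034, dx/dtau = -0.1213, dy/dtau = 1.0166

f(Y) = (dx/dtau, dy/dtau, -Gamma^x_ij Y'^i Y'^j, -Gamma^y_ij Y'^i Y'^j) with the Gammas evaluated at the stage position; h = 0.200000; intermediate values shown to 6 dp
step 0: x = 0.0000, y = 1.0000, dx/dtau = -0.1250, dy/dtau = 1.0000
step 1:
  k1: at (x, y) = (0.000000, 1.000000), (dx/dtau, dy/dtau) = (-0.125000, 1.000000); Gamma_xxx = 0.000000, Gamma_xxy = 0.000000, Gamma_xyy = 0.000000, Gamma_yxx = -2.769231, Gamma_yxy = 0.000000, Gamma_yyy = 0.000000; k1 = (-0.125000, 1.000000, 0.000000, 0.043269)
  k2: at (x, y) = (-0.012500, 1.100000), (dx/dtau, dy/dtau) = (-0.125000, 1.004327); Gamma_xxx = -0.310330, Gamma_xxy = 0.000000, Gamma_xyy = 0.000000, Gamma_yxx = -2.758489, Gamma_yxy = 0.000000, Gamma_yyy = 0.000000; k2 = (-0.125000, 1.004327, 0.004849, 0.043101)
  k3: at (x, y) = (-0.012500, 1.100433), (dx/dtau, dy/dtau) = (-0.124515, 1.004310); Gamma_xxx = -0.310330, Gamma_xxy = 0.000000, Gamma_xyy = 0.000000, Gamma_yxx = -2.758489, Gamma_yxy = 0.000000, Gamma_yyy = 0.000000; k3 = (-0.124515, 1.004310, 0.004811, 0.042768)
  k4: at (x, y) = (-0.024903, 1.200862), (dx/dtau, dy/dtau) = (-0.124038, 1.008554); Gamma_xxx = -0.611213, Gamma_xxy = 0.000000, Gamma_xyy = 0.000000, Gamma_yxx = -2.727080, Gamma_yxy = 0.000000, Gamma_yyy = 0.000000; k4 = (-0.124038, 1.008554, 0.009404, 0.041957)
  Y <- Y + (h/6)(k1 + 2k2 + 2k3 + k4): x = -0.0249, y = 1.2009, dx/dtau = -0.1240, dy/dtau = 1.0086
step 2:
  k1: at (x, y) = (-0.024936, 1.200861), (dx/dtau, dy/dtau) = (-0.124043, 1.008565); Gamma_xxx = -0.611988, Gamma_xxy = 0.000000, Gamma_xyy = 0.000000, Gamma_yxx = -2.726972, Gamma_yxy = 0.000000, Gamma_yyy = 0.000000; k1 = (-0.124043, 1.008565, 0.009416, 0.041959)
  k2: at (x, y) = (-0.037340, 1.301717), (dx/dtau, dy/dtau) = (-0.123101, 1.012761); Gamma_xxx = -0.899371, Gamma_xxy = 0.000000, Gamma_xyy = 0.000000, Gamma_yxx = -2.676233, Gamma_yxy = 0.000000, Gamma_yyy = 0.000000; k2 = (-0.123101, 1.012761, 0.013629, 0.040555)
  k3: at (x, y) = (-0.037246, 1.302137), (dx/dtau, dy/dtau) = (-0.122680, 1.012621); Gamma_xxx = -0.897255, Gamma_xxy = 0.000000, Gamma_xyy = 0.000000, Gamma_yxx = -2.676686, Gamma_yxy = 0.000000, Gamma_yyy = 0.000000; k3 = (-0.122680, 1.012621, 0.013504, 0.040285)
  k4: at (x, y) = (-0.049472, 1.403385), (dx/dtau, dy/dtau) = (-0.121342, 1.016622); Gamma_xxx = -1.162098, Gamma_xxy = 0.000000, Gamma_xyy = 0.000000, Gamma_yxx = -2.610026, Gamma_yxy = 0.000000, Gamma_yyy = 0.000000; k4 = (-0.121342, 1.016622, 0.017111, 0.038430)
  Y <- Y + (h/6)(k1 + 2k2 + 2k3 + k4): x = -0.0495, y = 1.4034, dx/dtau = -0.1213, dy/dtau = 1.0166
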